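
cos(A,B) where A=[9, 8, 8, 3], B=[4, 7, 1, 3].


A·B = 9·4 + 8·7 + 8·1 + 3·3 = 109
‖A‖ = √218 = 14.7648, ‖B‖ = √75 = 8.6603
cos = 109/(√218·√75) = 109/√16350 = 0.8524

0.8524


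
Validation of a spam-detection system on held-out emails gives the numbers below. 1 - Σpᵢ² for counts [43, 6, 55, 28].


Probabilities: [43/132, 6/132, 55/132, 28/132] ≈ [0.3258, 0.0455, 0.4167, 0.2121]
Σpᵢ² = (1849 + 36 + 3025 + 784)/132² = 5694/17424
Gini = 1 - Σpᵢ² = 1 - 5694/17424 = 0.6732

0.6732


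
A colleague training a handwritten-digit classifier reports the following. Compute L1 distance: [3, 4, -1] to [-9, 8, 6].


d = |3+ 9| + |4-8| + |-1-6|
  = 12 + 4 + 7
  = 23

23


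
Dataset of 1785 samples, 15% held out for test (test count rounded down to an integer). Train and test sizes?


Test = ⌊1785·15/100⌋ = 267
Train = 1785 - 267 = 1518

Train: 1518, Test: 267


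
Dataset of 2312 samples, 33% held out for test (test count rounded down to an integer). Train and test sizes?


Test = ⌊2312·33/100⌋ = 762
Train = 2312 - 762 = 1550

Train: 1550, Test: 762


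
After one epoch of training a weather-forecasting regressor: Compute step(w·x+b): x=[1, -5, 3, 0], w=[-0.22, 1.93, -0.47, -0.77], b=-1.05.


z = (1)·(-0.22) + (-5)·(1.93) + (3)·(-0.47) + (0)·(-0.77) - 1.05
  = -12.33
step(z) = 0 (z<0)

0


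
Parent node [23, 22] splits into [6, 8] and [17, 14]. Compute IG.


Parent = [23, 22], H_parent = 0.9996
H_left = 0.9852 (n=14), H_right = 0.9932 (n=31)
H_children = (14/45)·0.9852 + (31/45)·0.9932 = 0.9907
IG = 0.9996 - 0.9907 = 0.0089

0.0089


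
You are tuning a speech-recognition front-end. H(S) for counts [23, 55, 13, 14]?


Probabilities: [23/105, 55/105, 13/105, 14/105] ≈ [0.219, 0.5238, 0.1238, 0.1333]
H = -((23/105)·log₂(23/105) + (55/105)·log₂(55/105) + (13/105)·log₂(13/105) + (14/105)·log₂(14/105))
  = 1.7292 bits

1.7292 bits


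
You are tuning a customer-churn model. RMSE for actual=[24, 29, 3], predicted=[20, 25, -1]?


MSE = 48/3 = 16
RMSE = √(48/3) = 4.0

4.0


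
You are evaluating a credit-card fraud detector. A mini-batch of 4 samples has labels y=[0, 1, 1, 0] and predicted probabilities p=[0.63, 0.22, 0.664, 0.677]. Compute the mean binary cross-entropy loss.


L[0] = -ln(1-0.63) = -ln(0.37) = 0.9943
L[1] = -ln(0.22) = 1.5141
L[2] = -ln(0.664) = 0.4095
L[3] = -ln(1-0.677) = -ln(0.323) = 1.1301
mean = (0.9943 + 1.5141 + 0.4095 + 1.1301)/4 = 1.012

1.012


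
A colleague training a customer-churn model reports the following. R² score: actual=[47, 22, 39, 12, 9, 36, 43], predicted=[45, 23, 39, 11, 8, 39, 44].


ȳ = 29.7143
SS_res = Σ(y-ŷ)² = 17
SS_tot = Σ(y-ȳ)² = 1403.43
R² = 1 - SS_res/SS_tot = 1 - 0.0121 = 0.9879

0.9879


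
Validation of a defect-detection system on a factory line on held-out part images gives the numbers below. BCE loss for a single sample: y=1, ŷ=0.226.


BCE = -[y·ln(p) + (1-y)·ln(1-p)]
= -1·ln(0.226) - 0
= -ln(0.226) = 1.4872

1.4872


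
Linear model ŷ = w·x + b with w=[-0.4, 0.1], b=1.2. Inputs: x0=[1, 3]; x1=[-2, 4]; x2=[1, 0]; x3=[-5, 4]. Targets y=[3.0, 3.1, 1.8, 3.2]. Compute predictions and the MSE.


ŷ0 = (-0.4)·(1) + (0.1)·(3) + 1.2 = 1.1
ŷ1 = (-0.4)·(-2) + (0.1)·(4) + 1.2 = 2.4
ŷ2 = (-0.4)·(1) + (0.1)·(0) + 1.2 = 0.8
ŷ3 = (-0.4)·(-5) + (0.1)·(4) + 1.2 = 3.6
errors² = [3.61, 0.49, 1.0, 0.16]
MSE = 5.2600/4 = 1.315

1.315


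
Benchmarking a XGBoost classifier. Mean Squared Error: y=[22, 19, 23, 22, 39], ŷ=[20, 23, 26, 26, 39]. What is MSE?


Squared errors: (22-20)²=4, (19-23)²=16, (23-26)²=9, (22-26)²=16, (39-39)²=0
Sum = 45
MSE = 45/5 = 9

9


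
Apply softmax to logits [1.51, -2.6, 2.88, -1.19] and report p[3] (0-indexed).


Exponentials: e^1.51=4.5267, e^-2.6=0.0743, e^2.88=17.8143, e^-1.19=0.3042
Sum = 22.7195
Softmax = [0.1992, 0.0033, 0.7841, 0.0134]
p[3] = 0.3042/22.7195 = 0.0134

0.0134


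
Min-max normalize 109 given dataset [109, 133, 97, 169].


min=97, max=169
(109-97)/(169-97) = 12/72 = 0.1667

0.1667


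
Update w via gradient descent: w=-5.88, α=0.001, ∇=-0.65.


w_new = w - α·∇
= -5.88 - 0.001·-0.65
= -5.88 + 0.00065
= -5.87935

-5.87935


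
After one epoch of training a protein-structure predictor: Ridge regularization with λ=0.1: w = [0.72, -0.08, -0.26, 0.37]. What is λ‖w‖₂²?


‖w‖₂² = (0.72)² + (-0.08)² + (-0.26)² + (0.37)²
     = 0.5184 + 0.0064 + 0.0676 + 0.1369
     = 0.7293
λ·‖w‖₂² = 0.1·0.7293 = 0.07293

0.07293


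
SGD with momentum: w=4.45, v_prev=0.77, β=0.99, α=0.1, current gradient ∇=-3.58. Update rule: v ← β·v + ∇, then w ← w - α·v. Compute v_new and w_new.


v_new = 0.99·0.77 - 3.58 = 0.7623 - 3.58 = -2.8177
w_new = 4.45 - 0.1·-2.8177 = 4.45 + 0.28177 = 4.73177

v_new=-2.8177, w_new=4.73177


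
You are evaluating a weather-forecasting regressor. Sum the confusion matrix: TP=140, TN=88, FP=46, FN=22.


Total = TP + TN + FP + FN
= 140 + 88 + 46 + 22
= 296
(Predicted positive: 186, predicted negative: 110)

296


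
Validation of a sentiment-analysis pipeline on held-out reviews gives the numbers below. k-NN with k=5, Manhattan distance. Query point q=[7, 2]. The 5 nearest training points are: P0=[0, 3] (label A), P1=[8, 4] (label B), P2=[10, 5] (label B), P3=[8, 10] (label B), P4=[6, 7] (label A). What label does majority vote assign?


d(q,P0) = 8  (label A)
d(q,P1) = 3  (label B)
d(q,P2) = 6  (label B)
d(q,P3) = 9  (label B)
d(q,P4) = 6  (label A)
Votes: A=2, B=3
Majority → B

B


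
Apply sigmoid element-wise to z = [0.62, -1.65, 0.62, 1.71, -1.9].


σ(0.62) = 1/(1+e^-0.62) = 0.6502
σ(-1.65) = 1/(1+e^1.65) = 0.1611
σ(0.62) = 1/(1+e^-0.62) = 0.6502
σ(1.71) = 1/(1+e^-1.71) = 0.8468
σ(-1.9) = 1/(1+e^1.9) = 0.1301
result = [0.6502, 0.1611, 0.6502, 0.8468, 0.1301]

[0.6502, 0.1611, 0.6502, 0.8468, 0.1301]


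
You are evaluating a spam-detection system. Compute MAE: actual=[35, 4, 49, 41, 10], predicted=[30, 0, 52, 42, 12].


Absolute errors: |35-30|=5, |4-0|=4, |49-52|=3, |41-42|=1, |10-12|=2
Sum = 15
MAE = 15/5 = 3

3


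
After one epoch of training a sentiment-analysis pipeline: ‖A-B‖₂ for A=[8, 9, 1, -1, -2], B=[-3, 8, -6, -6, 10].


d = √((8+ 3)² + (9-8)² + (1+ 6)² + (-1+ 6)² + (-2-10)²)
  = √(121 + 1 + 49 + 25 + 144)
  = √340 = 18.4391

18.4391


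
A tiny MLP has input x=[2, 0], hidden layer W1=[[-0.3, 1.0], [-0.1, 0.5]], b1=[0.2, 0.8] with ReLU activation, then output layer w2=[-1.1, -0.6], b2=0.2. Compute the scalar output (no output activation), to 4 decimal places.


z1[0] = (-0.3)·(2) + (1.0)·(0) + 0.2 = -0.4
z1[1] = (-0.1)·(2) + (0.5)·(0) + 0.8 = 0.6
h = ReLU(z1) = [0.0, 0.6]
output = (-1.1)·(0.0) + (-0.6)·(0.6) + 0.2 = -0.16

-0.16


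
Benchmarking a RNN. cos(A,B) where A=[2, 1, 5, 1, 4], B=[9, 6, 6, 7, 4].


A·B = 2·9 + 1·6 + 5·6 + 1·7 + 4·4 = 77
‖A‖ = √47 = 6.8557, ‖B‖ = √218 = 14.7648
cos = 77/(√47·√218) = 77/√10246 = 0.7607

0.7607


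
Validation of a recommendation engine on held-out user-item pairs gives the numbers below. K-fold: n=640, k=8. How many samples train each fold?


Fold size = 640/8 = 80
Training per fold = 640 - 80 = 560

560


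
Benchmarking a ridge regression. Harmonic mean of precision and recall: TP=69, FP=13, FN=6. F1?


Precision = 69/82 = 0.8415
Recall = 69/75 = 0.92
F1 = 2·P·R/(P+R) = 2·TP/(2·TP+FP+FN) = 138/(138+13+6) = 138/157 = 0.879

0.879


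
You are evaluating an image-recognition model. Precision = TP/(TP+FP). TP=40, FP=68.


Precision = TP/(TP+FP)
= 40/(40+68)
= 40/108 = 37.04%

37.04%


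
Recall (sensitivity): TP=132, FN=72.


Recall = TP/(TP+FN)
= 132/(132+72)
= 132/204 = 64.71%

64.71%


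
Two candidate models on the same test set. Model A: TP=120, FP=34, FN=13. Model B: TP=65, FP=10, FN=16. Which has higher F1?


Model A: P=120/154=0.7792, R=120/133=0.9023, F1=2PR/(P+R)=2TP/(2TP+FP+FN)=240/287=0.8362
Model B: P=65/75=0.8667, R=65/81=0.8025, F1=2PR/(P+R)=2TP/(2TP+FP+FN)=130/156=0.8333
0.8362 > 0.8333 → Model A

Model A


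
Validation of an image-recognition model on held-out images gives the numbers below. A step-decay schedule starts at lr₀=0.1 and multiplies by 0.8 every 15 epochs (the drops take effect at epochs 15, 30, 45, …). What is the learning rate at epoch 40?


n_drops = ⌊40/15⌋ = 2
lr = 0.1·0.8^2 = 0.1·0.64 = 0.064

0.064


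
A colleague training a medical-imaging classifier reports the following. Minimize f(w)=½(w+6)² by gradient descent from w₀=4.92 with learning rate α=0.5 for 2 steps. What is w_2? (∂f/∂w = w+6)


step 1: grad = 4.92+6 = 10.92; w = 4.92 - 0.5·(10.92) = -0.54
step 2: grad = -0.54+6 = 5.46; w = -0.54 - 0.5·(5.46) = -3.27

-3.27


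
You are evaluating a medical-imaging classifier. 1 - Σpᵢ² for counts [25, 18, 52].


Probabilities: [25/95, 18/95, 52/95] ≈ [0.2632, 0.1895, 0.5474]
Σpᵢ² = (625 + 324 + 2704)/95² = 3653/9025
Gini = 1 - Σpᵢ² = 1 - 3653/9025 = 0.5952

0.5952


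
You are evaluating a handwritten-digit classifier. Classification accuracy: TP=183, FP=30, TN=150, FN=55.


Accuracy = (TP+TN)/(TP+TN+FP+FN)
= (183+150)/(418)
= 333/418 = 79.67%

79.67%


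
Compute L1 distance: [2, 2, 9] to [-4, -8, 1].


d = |2+ 4| + |2+ 8| + |9-1|
  = 6 + 10 + 8
  = 24

24


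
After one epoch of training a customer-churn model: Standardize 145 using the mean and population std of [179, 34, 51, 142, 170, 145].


μ = 120.1667, σ = 56.6375
z = (145 - 120.1667)/56.6375 = 0.4385

0.4385


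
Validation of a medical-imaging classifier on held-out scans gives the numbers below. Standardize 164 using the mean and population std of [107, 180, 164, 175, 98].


μ = 144.8, σ = 35.0394
z = (164 - 144.8)/35.0394 = 0.548

0.548


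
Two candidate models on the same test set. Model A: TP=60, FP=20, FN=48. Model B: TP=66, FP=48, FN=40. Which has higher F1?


Model A: P=60/80=0.75, R=60/108=0.5556, F1=2PR/(P+R)=2TP/(2TP+FP+FN)=120/188=0.6383
Model B: P=66/114=0.5789, R=66/106=0.6226, F1=2PR/(P+R)=2TP/(2TP+FP+FN)=132/220=0.6
0.6383 > 0.6 → Model A

Model A


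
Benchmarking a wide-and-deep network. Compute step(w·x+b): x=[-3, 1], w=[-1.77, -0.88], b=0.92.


z = (-3)·(-1.77) + (1)·(-0.88) + 0.92
  = 5.35
step(z) = 1 (z≥0)

1


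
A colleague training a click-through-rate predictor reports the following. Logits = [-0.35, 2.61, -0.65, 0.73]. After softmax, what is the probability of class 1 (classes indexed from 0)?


Exponentials: e^-0.35=0.7047, e^2.61=13.5991, e^-0.65=0.522, e^0.73=2.0751
Sum = 16.9009
Softmax = [0.0417, 0.8046, 0.0309, 0.1228]
p[1] = 13.5991/16.9009 = 0.8046

0.8046


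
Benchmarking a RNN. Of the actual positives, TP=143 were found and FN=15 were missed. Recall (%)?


Recall = TP/(TP+FN)
= 143/(143+15)
= 143/158 = 90.51%

90.51%


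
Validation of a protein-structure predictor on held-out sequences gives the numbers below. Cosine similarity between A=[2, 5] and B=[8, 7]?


A·B = 2·8 + 5·7 = 51
‖A‖ = √29 = 5.3852, ‖B‖ = √113 = 10.6301
cos = 51/(√29·√113) = 51/√3277 = 0.8909

0.8909


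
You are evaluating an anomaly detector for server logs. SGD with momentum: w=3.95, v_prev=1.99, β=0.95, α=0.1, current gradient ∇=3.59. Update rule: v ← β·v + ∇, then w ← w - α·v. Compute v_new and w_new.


v_new = 0.95·1.99 + 3.59 = 1.8905 + 3.59 = 5.4805
w_new = 3.95 - 0.1·5.4805 = 3.95 - 0.54805 = 3.40195

v_new=5.4805, w_new=3.40195


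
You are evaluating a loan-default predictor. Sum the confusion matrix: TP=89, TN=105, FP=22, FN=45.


Total = TP + TN + FP + FN
= 89 + 105 + 22 + 45
= 261
(Predicted positive: 111, predicted negative: 150)

261


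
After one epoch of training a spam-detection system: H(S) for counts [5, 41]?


Probabilities: [5/46, 41/46] ≈ [0.1087, 0.8913]
H = -((5/46)·log₂(5/46) + (41/46)·log₂(41/46))
  = 0.496 bits

0.496 bits


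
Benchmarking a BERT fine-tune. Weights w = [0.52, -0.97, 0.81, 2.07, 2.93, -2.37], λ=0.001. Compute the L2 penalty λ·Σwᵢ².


‖w‖₂² = (0.52)² + (-0.97)² + (0.81)² + (2.07)² + (2.93)² + (-2.37)²
     = 0.2704 + 0.9409 + 0.6561 + 4.2849 + 8.5849 + 5.6169
     = 20.3541
λ·‖w‖₂² = 0.001·20.3541 = 0.020354

0.020354


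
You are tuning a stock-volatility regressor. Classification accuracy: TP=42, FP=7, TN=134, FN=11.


Accuracy = (TP+TN)/(TP+TN+FP+FN)
= (42+134)/(194)
= 176/194 = 90.72%

90.72%


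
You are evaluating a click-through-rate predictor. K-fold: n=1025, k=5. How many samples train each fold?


Fold size = 1025/5 = 205
Training per fold = 1025 - 205 = 820

820


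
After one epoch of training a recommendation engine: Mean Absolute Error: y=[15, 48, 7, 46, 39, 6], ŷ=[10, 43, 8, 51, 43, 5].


Absolute errors: |15-10|=5, |48-43|=5, |7-8|=1, |46-51|=5, |39-43|=4, |6-5|=1
Sum = 21
MAE = 21/6 = 7/2

7/2


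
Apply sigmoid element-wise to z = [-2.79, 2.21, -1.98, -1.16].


σ(-2.79) = 1/(1+e^2.79) = 0.0579
σ(2.21) = 1/(1+e^-2.21) = 0.9011
σ(-1.98) = 1/(1+e^1.98) = 0.1213
σ(-1.16) = 1/(1+e^1.16) = 0.2387
result = [0.0579, 0.9011, 0.1213, 0.2387]

[0.0579, 0.9011, 0.1213, 0.2387]


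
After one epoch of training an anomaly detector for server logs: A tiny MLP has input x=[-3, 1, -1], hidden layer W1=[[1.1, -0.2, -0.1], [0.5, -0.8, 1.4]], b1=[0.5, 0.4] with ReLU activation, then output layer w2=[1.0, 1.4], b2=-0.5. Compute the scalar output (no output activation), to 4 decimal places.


z1[0] = (1.1)·(-3) + (-0.2)·(1) + (-0.1)·(-1) + 0.5 = -2.9
z1[1] = (0.5)·(-3) + (-0.8)·(1) + (1.4)·(-1) + 0.4 = -3.3
h = ReLU(z1) = [0.0, 0.0]
output = (1.0)·(0.0) + (1.4)·(0.0) - 0.5 = -0.5

-0.5


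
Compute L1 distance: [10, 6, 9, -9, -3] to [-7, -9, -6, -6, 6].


d = |10+ 7| + |6+ 9| + |9+ 6| + |-9+ 6| + |-3-6|
  = 17 + 15 + 15 + 3 + 9
  = 59

59


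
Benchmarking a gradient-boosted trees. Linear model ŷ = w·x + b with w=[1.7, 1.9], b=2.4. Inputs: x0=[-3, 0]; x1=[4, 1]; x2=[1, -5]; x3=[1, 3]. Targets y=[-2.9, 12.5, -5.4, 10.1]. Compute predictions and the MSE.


ŷ0 = (1.7)·(-3) + (1.9)·(0) + 2.4 = -2.7
ŷ1 = (1.7)·(4) + (1.9)·(1) + 2.4 = 11.1
ŷ2 = (1.7)·(1) + (1.9)·(-5) + 2.4 = -5.4
ŷ3 = (1.7)·(1) + (1.9)·(3) + 2.4 = 9.8
errors² = [0.04, 1.96, 0.0, 0.09]
MSE = 2.0900/4 = 0.5225

0.5225


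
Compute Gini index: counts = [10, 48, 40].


Probabilities: [10/98, 48/98, 40/98] ≈ [0.102, 0.4898, 0.4082]
Σpᵢ² = (100 + 2304 + 1600)/98² = 4004/9604
Gini = 1 - Σpᵢ² = 1 - 4004/9604 = 0.5831

0.5831


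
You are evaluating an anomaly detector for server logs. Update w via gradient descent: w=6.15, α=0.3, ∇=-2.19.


w_new = w - α·∇
= 6.15 - 0.3·-2.19
= 6.15 + 0.657
= 6.807

6.807


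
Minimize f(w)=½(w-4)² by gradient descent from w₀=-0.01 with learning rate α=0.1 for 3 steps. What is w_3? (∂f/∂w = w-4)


step 1: grad = -0.01-4 = -4.01; w = -0.01 - 0.1·(-4.01) = 0.391
step 2: grad = 0.391-4 = -3.609; w = 0.391 - 0.1·(-3.609) = 0.7519
step 3: grad = 0.7519-4 = -3.2481; w = 0.7519 - 0.1·(-3.2481) = 1.07671

1.07671


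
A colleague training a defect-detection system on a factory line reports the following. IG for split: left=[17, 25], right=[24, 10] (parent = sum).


Parent = [41, 35], H_parent = 0.9955
H_left = 0.9737 (n=42), H_right = 0.874 (n=34)
H_children = (42/76)·0.9737 + (34/76)·0.874 = 0.9291
IG = 0.9955 - 0.9291 = 0.0664

0.0664


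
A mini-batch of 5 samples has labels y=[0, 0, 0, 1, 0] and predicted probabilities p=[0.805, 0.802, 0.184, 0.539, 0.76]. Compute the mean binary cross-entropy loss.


L[0] = -ln(1-0.805) = -ln(0.195) = 1.6348
L[1] = -ln(1-0.802) = -ln(0.198) = 1.6195
L[2] = -ln(1-0.184) = -ln(0.816) = 0.2033
L[3] = -ln(0.539) = 0.618
L[4] = -ln(1-0.76) = -ln(0.24) = 1.4271
mean = (1.6348 + 1.6195 + 0.2033 + 0.618 + 1.4271)/5 = 1.1005

1.1005


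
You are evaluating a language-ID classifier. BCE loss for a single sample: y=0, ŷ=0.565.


BCE = -[y·ln(p) + (1-y)·ln(1-p)]
= -0 - 1·ln(1-0.565)
= -ln(0.435) = 0.8324

0.8324


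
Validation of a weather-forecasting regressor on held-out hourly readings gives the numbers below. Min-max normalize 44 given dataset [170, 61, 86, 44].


min=44, max=170
(44-44)/(170-44) = 0/126 = 0.0

0.0


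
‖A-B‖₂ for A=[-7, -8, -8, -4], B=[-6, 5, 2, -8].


d = √((-7+ 6)² + (-8-5)² + (-8-2)² + (-4+ 8)²)
  = √(1 + 169 + 100 + 16)
  = √286 = 16.9115

16.9115


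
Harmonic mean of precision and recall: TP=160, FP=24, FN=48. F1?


Precision = 160/184 = 0.8696
Recall = 160/208 = 0.7692
F1 = 2·P·R/(P+R) = 2·TP/(2·TP+FP+FN) = 320/(320+24+48) = 320/392 = 0.8163

0.8163


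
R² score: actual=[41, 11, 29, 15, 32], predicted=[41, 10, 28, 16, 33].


ȳ = 25.6
SS_res = Σ(y-ŷ)² = 4
SS_tot = Σ(y-ȳ)² = 615.2
R² = 1 - SS_res/SS_tot = 1 - 0.0065 = 0.9935

0.9935


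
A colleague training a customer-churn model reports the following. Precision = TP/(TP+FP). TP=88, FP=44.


Precision = TP/(TP+FP)
= 88/(88+44)
= 88/132 = 66.67%

66.67%


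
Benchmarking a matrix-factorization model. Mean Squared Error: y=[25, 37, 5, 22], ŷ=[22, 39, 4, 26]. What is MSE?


Squared errors: (25-22)²=9, (37-39)²=4, (5-4)²=1, (22-26)²=16
Sum = 30
MSE = 30/4 = 15/2

15/2


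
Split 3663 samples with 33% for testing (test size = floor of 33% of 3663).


Test = ⌊3663·33/100⌋ = 1208
Train = 3663 - 1208 = 2455

Train: 2455, Test: 1208


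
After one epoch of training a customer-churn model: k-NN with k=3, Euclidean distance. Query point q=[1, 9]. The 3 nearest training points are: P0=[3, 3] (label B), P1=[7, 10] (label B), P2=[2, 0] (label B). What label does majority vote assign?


d(q,P0) = 6.3246  (label B)
d(q,P1) = 6.0828  (label B)
d(q,P2) = 9.0554  (label B)
Votes: A=0, B=3
Majority → B

B


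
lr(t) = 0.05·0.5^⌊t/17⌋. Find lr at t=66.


n_drops = ⌊66/17⌋ = 3
lr = 0.05·0.5^3 = 0.05·0.125 = 0.00625

0.00625


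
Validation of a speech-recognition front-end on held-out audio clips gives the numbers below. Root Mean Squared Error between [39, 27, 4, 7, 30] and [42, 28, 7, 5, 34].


MSE = 39/5 = 7.8
RMSE = √(39/5) = 2.7928

2.7928


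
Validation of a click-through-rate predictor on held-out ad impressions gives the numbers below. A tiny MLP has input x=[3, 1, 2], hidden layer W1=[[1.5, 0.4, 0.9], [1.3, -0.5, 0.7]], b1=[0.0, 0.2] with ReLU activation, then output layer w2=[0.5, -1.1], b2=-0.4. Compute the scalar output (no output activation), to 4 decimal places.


z1[0] = (1.5)·(3) + (0.4)·(1) + (0.9)·(2) + 0.0 = 6.7
z1[1] = (1.3)·(3) + (-0.5)·(1) + (0.7)·(2) + 0.2 = 5.0
h = ReLU(z1) = [6.7, 5.0]
output = (0.5)·(6.7) + (-1.1)·(5.0) - 0.4 = -2.55

-2.55


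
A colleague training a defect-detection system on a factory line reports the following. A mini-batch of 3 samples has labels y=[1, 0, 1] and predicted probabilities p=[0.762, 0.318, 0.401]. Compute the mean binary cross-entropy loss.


L[0] = -ln(0.762) = 0.2718
L[1] = -ln(1-0.318) = -ln(0.682) = 0.3827
L[2] = -ln(0.401) = 0.9138
mean = (0.2718 + 0.3827 + 0.9138)/3 = 0.5228

0.5228


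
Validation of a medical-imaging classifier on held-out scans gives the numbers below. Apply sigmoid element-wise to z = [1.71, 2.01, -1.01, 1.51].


σ(1.71) = 1/(1+e^-1.71) = 0.8468
σ(2.01) = 1/(1+e^-2.01) = 0.8818
σ(-1.01) = 1/(1+e^1.01) = 0.267
σ(1.51) = 1/(1+e^-1.51) = 0.8191
result = [0.8468, 0.8818, 0.267, 0.8191]

[0.8468, 0.8818, 0.267, 0.8191]


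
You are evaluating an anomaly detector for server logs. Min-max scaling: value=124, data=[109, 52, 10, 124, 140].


min=10, max=140
(124-10)/(140-10) = 114/130 = 0.8769

0.8769


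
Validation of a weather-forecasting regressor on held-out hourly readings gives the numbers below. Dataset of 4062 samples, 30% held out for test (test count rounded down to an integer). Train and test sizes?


Test = ⌊4062·30/100⌋ = 1218
Train = 4062 - 1218 = 2844

Train: 2844, Test: 1218


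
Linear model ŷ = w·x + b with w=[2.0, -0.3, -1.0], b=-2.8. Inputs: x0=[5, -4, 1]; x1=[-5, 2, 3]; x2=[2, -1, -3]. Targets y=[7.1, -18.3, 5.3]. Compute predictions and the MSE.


ŷ0 = (2.0)·(5) + (-0.3)·(-4) + (-1.0)·(1) - 2.8 = 7.4
ŷ1 = (2.0)·(-5) + (-0.3)·(2) + (-1.0)·(3) - 2.8 = -16.4
ŷ2 = (2.0)·(2) + (-0.3)·(-1) + (-1.0)·(-3) - 2.8 = 4.5
errors² = [0.09, 3.61, 0.64]
MSE = 4.3400/3 = 1.4467

1.4467


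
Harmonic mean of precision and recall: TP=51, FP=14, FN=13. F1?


Precision = 51/65 = 0.7846
Recall = 51/64 = 0.7969
F1 = 2·P·R/(P+R) = 2·TP/(2·TP+FP+FN) = 102/(102+14+13) = 102/129 = 0.7907

0.7907


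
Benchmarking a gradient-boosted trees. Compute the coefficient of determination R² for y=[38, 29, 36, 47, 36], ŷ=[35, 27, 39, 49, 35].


ȳ = 37.2
SS_res = Σ(y-ŷ)² = 27
SS_tot = Σ(y-ȳ)² = 166.8
R² = 1 - SS_res/SS_tot = 1 - 0.1619 = 0.8381

0.8381


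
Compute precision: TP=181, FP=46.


Precision = TP/(TP+FP)
= 181/(181+46)
= 181/227 = 79.74%

79.74%


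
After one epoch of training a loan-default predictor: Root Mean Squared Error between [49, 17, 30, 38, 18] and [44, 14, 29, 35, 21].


MSE = 53/5 = 10.6
RMSE = √(53/5) = 3.2558

3.2558


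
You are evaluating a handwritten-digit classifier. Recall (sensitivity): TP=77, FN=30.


Recall = TP/(TP+FN)
= 77/(77+30)
= 77/107 = 71.96%

71.96%


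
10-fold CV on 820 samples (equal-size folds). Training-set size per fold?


Fold size = 820/10 = 82
Training per fold = 820 - 82 = 738

738


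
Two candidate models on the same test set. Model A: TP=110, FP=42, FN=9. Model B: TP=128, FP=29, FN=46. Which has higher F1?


Model A: P=110/152=0.7237, R=110/119=0.9244, F1=2PR/(P+R)=2TP/(2TP+FP+FN)=220/271=0.8118
Model B: P=128/157=0.8153, R=128/174=0.7356, F1=2PR/(P+R)=2TP/(2TP+FP+FN)=256/331=0.7734
0.8118 > 0.7734 → Model A

Model A


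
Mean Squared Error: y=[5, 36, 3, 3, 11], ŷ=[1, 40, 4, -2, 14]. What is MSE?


Squared errors: (5-1)²=16, (36-40)²=16, (3-4)²=1, (3+ 2)²=25, (11-14)²=9
Sum = 67
MSE = 67/5 = 67/5

67/5


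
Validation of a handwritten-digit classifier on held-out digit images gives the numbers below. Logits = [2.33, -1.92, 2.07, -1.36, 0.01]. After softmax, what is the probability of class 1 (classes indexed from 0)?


Exponentials: e^2.33=10.2779, e^-1.92=0.1466, e^2.07=7.9248, e^-1.36=0.2567, e^0.01=1.0101
Sum = 19.6161
Softmax = [0.524, 0.0075, 0.404, 0.0131, 0.0515]
p[1] = 0.1466/19.6161 = 0.0075

0.0075


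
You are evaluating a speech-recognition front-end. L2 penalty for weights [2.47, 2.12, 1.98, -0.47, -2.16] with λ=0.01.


‖w‖₂² = (2.47)² + (2.12)² + (1.98)² + (-0.47)² + (-2.16)²
     = 6.1009 + 4.4944 + 3.9204 + 0.2209 + 4.6656
     = 19.4022
λ·‖w‖₂² = 0.01·19.4022 = 0.194022

0.194022


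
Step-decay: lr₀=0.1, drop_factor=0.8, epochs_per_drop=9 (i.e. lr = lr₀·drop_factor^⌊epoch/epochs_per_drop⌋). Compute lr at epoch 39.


n_drops = ⌊39/9⌋ = 4
lr = 0.1·0.8^4 = 0.1·0.4096 = 0.04096

0.04096


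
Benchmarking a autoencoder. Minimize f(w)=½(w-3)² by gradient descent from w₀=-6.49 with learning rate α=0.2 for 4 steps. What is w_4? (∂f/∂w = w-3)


step 1: grad = -6.49-3 = -9.49; w = -6.49 - 0.2·(-9.49) = -4.592
step 2: grad = -4.592-3 = -7.592; w = -4.592 - 0.2·(-7.592) = -3.0736
step 3: grad = -3.0736-3 = -6.0736; w = -3.0736 - 0.2·(-6.0736) = -1.85888
step 4: grad = -1.85888-3 = -4.85888; w = -1.85888 - 0.2·(-4.85888) = -0.887104

-0.887104


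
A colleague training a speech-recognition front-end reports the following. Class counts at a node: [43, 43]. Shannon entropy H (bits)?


Probabilities: [43/86, 43/86] ≈ [0.5, 0.5]
H = -((43/86)·log₂(43/86) + (43/86)·log₂(43/86))
  = 1.0 bits

1.0 bits


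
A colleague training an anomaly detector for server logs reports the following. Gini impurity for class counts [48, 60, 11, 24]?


Probabilities: [48/143, 60/143, 11/143, 24/143] ≈ [0.3357, 0.4196, 0.0769, 0.1678]
Σpᵢ² = (2304 + 3600 + 121 + 576)/143² = 6601/20449
Gini = 1 - Σpᵢ² = 1 - 6601/20449 = 0.6772

0.6772


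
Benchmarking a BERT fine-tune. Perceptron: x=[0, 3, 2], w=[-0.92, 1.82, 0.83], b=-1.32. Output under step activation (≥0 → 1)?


z = (0)·(-0.92) + (3)·(1.82) + (2)·(0.83) - 1.32
  = 5.8
step(z) = 1 (z≥0)

1


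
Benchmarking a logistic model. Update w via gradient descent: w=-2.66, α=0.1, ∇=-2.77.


w_new = w - α·∇
= -2.66 - 0.1·-2.77
= -2.66 + 0.277
= -2.383

-2.383


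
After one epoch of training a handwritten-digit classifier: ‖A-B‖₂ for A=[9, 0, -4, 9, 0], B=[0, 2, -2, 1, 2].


d = √((9-0)² + (0-2)² + (-4+ 2)² + (9-1)² + (0-2)²)
  = √(81 + 4 + 4 + 64 + 4)
  = √157 = 12.53

12.53


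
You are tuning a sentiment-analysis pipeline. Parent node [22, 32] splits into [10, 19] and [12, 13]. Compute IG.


Parent = [22, 32], H_parent = 0.9751
H_left = 0.9294 (n=29), H_right = 0.9988 (n=25)
H_children = (29/54)·0.9294 + (25/54)·0.9988 = 0.9615
IG = 0.9751 - 0.9615 = 0.0136

0.0136


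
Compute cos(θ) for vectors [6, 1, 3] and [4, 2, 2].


A·B = 6·4 + 1·2 + 3·2 = 32
‖A‖ = √46 = 6.7823, ‖B‖ = √24 = 4.899
cos = 32/(√46·√24) = 32/√1104 = 0.9631

0.9631


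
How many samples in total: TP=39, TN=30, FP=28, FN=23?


Total = TP + TN + FP + FN
= 39 + 30 + 28 + 23
= 120
(Predicted positive: 67, predicted negative: 53)

120


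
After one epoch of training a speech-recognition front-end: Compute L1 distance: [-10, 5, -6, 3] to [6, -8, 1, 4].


d = |-10-6| + |5+ 8| + |-6-1| + |3-4|
  = 16 + 13 + 7 + 1
  = 37

37


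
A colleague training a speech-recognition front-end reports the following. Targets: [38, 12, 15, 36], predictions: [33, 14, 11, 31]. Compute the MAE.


Absolute errors: |38-33|=5, |12-14|=2, |15-11|=4, |36-31|=5
Sum = 16
MAE = 16/4 = 4

4


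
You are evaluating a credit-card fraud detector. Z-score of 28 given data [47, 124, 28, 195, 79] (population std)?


μ = 94.6, σ = 59.815
z = (28 - 94.6)/59.815 = -1.1134

-1.1134


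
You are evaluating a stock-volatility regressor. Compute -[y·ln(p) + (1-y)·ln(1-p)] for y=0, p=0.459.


BCE = -[y·ln(p) + (1-y)·ln(1-p)]
= -0 - 1·ln(1-0.459)
= -ln(0.541) = 0.6143

0.6143


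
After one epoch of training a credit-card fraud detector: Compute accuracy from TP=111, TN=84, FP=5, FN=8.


Accuracy = (TP+TN)/(TP+TN+FP+FN)
= (111+84)/(208)
= 195/208 = 93.75%

93.75%


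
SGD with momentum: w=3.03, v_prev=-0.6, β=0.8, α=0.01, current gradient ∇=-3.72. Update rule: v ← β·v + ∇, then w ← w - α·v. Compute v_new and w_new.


v_new = 0.8·-0.6 - 3.72 = -0.48 - 3.72 = -4.2
w_new = 3.03 - 0.01·-4.2 = 3.03 + 0.042 = 3.072

v_new=-4.2, w_new=3.072


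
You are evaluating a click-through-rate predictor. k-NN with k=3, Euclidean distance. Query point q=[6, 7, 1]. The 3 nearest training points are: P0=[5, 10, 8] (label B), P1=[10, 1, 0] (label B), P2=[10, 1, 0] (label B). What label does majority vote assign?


d(q,P0) = 7.6811  (label B)
d(q,P1) = 7.2801  (label B)
d(q,P2) = 7.2801  (label B)
Votes: A=0, B=3
Majority → B

B


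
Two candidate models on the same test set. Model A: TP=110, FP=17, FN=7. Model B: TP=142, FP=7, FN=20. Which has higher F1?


Model A: P=110/127=0.8661, R=110/117=0.9402, F1=2PR/(P+R)=2TP/(2TP+FP+FN)=220/244=0.9016
Model B: P=142/149=0.953, R=142/162=0.8765, F1=2PR/(P+R)=2TP/(2TP+FP+FN)=284/311=0.9132
0.9016 < 0.9132 → Model B

Model B


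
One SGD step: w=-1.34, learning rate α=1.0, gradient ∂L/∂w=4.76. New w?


w_new = w - α·∇
= -1.34 - 1.0·4.76
= -1.34 - 4.76
= -6.1

-6.1


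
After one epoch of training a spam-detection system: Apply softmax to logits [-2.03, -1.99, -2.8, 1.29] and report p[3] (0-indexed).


Exponentials: e^-2.03=0.1313, e^-1.99=0.1367, e^-2.8=0.0608, e^1.29=3.6328
Sum = 3.9616
Softmax = [0.0332, 0.0345, 0.0153, 0.917]
p[3] = 3.6328/3.9616 = 0.917

0.917


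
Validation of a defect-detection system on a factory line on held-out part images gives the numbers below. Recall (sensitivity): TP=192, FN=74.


Recall = TP/(TP+FN)
= 192/(192+74)
= 192/266 = 72.18%

72.18%


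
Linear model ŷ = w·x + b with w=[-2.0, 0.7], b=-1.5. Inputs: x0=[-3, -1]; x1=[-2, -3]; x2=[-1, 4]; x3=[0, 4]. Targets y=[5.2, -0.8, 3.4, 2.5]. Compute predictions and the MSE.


ŷ0 = (-2.0)·(-3) + (0.7)·(-1) - 1.5 = 3.8
ŷ1 = (-2.0)·(-2) + (0.7)·(-3) - 1.5 = 0.4
ŷ2 = (-2.0)·(-1) + (0.7)·(4) - 1.5 = 3.3
ŷ3 = (-2.0)·(0) + (0.7)·(4) - 1.5 = 1.3
errors² = [1.96, 1.44, 0.01, 1.44]
MSE = 4.8500/4 = 1.2125

1.2125


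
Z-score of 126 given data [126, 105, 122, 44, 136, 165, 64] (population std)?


μ = 108.8571, σ = 38.8934
z = (126 - 108.8571)/38.8934 = 0.4408

0.4408


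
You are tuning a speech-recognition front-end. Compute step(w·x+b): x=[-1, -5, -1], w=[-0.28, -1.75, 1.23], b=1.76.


z = (-1)·(-0.28) + (-5)·(-1.75) + (-1)·(1.23) + 1.76
  = 9.56
step(z) = 1 (z≥0)

1


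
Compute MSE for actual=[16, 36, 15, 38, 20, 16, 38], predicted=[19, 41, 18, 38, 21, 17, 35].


Squared errors: (16-19)²=9, (36-41)²=25, (15-18)²=9, (38-38)²=0, (20-21)²=1, (16-17)²=1, (38-35)²=9
Sum = 54
MSE = 54/7 = 54/7

54/7


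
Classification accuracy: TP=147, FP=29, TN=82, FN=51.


Accuracy = (TP+TN)/(TP+TN+FP+FN)
= (147+82)/(309)
= 229/309 = 74.11%

74.11%


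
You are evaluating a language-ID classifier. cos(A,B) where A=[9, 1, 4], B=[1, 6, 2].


A·B = 9·1 + 1·6 + 4·2 = 23
‖A‖ = √98 = 9.8995, ‖B‖ = √41 = 6.4031
cos = 23/(√98·√41) = 23/√4018 = 0.3628

0.3628


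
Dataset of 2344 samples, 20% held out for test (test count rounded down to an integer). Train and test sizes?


Test = ⌊2344·20/100⌋ = 468
Train = 2344 - 468 = 1876

Train: 1876, Test: 468


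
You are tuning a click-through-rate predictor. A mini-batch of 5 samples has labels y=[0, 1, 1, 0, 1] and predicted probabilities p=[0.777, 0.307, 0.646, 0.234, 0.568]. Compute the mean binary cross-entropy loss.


L[0] = -ln(1-0.777) = -ln(0.223) = 1.5006
L[1] = -ln(0.307) = 1.1809
L[2] = -ln(0.646) = 0.437
L[3] = -ln(1-0.234) = -ln(0.766) = 0.2666
L[4] = -ln(0.568) = 0.5656
mean = (1.5006 + 1.1809 + 0.437 + 0.2666 + 0.5656)/5 = 0.7901

0.7901


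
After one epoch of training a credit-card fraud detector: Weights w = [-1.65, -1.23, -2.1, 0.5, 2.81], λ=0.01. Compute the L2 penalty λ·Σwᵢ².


‖w‖₂² = (-1.65)² + (-1.23)² + (-2.1)² + (0.5)² + (2.81)²
     = 2.7225 + 1.5129 + 4.41 + 0.25 + 7.8961
     = 16.7915
λ·‖w‖₂² = 0.01·16.7915 = 0.167915

0.167915


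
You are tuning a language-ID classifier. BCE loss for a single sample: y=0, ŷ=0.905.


BCE = -[y·ln(p) + (1-y)·ln(1-p)]
= -0 - 1·ln(1-0.905)
= -ln(0.095) = 2.3539

2.3539


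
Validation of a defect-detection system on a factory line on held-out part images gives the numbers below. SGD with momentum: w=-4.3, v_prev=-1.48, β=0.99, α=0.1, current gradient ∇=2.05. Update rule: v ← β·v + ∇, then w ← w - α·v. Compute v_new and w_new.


v_new = 0.99·-1.48 + 2.05 = -1.4652 + 2.05 = 0.5848
w_new = -4.3 - 0.1·0.5848 = -4.3 - 0.05848 = -4.35848

v_new=0.5848, w_new=-4.35848


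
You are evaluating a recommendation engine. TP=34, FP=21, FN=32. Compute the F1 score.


Precision = 34/55 = 0.6182
Recall = 34/66 = 0.5152
F1 = 2·P·R/(P+R) = 2·TP/(2·TP+FP+FN) = 68/(68+21+32) = 68/121 = 0.562

0.562


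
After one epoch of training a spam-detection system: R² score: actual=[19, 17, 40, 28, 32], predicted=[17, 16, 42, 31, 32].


ȳ = 27.2
SS_res = Σ(y-ŷ)² = 18
SS_tot = Σ(y-ȳ)² = 358.8
R² = 1 - SS_res/SS_tot = 1 - 0.0502 = 0.9498

0.9498


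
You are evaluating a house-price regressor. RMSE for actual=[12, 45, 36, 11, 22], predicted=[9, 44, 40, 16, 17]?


MSE = 76/5 = 15.2
RMSE = √(76/5) = 3.8987

3.8987


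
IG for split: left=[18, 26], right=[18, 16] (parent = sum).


Parent = [36, 42], H_parent = 0.9957
H_left = 0.976 (n=44), H_right = 0.9975 (n=34)
H_children = (44/78)·0.976 + (34/78)·0.9975 = 0.9854
IG = 0.9957 - 0.9854 = 0.0103

0.0103


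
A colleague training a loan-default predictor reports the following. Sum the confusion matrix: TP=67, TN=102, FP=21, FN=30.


Total = TP + TN + FP + FN
= 67 + 102 + 21 + 30
= 220
(Predicted positive: 88, predicted negative: 132)

220


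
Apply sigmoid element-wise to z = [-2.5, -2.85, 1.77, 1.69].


σ(-2.5) = 1/(1+e^2.5) = 0.0759
σ(-2.85) = 1/(1+e^2.85) = 0.0547
σ(1.77) = 1/(1+e^-1.77) = 0.8545
σ(1.69) = 1/(1+e^-1.69) = 0.8442
result = [0.0759, 0.0547, 0.8545, 0.8442]

[0.0759, 0.0547, 0.8545, 0.8442]


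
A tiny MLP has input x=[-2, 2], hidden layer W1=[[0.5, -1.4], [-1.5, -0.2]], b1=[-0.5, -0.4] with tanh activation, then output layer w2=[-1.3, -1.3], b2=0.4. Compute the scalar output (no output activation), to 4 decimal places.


z1[0] = (0.5)·(-2) + (-1.4)·(2) - 0.5 = -4.3
z1[1] = (-1.5)·(-2) + (-0.2)·(2) - 0.4 = 2.2
h = tanh(z1) = [-0.9996, 0.9757]
output = (-1.3)·(-0.9996) + (-1.3)·(0.9757) + 0.4 = 0.4311

0.4311


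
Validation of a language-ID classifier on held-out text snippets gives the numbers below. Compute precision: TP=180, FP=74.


Precision = TP/(TP+FP)
= 180/(180+74)
= 180/254 = 70.87%

70.87%


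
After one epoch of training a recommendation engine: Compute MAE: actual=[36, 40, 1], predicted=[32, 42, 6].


Absolute errors: |36-32|=4, |40-42|=2, |1-6|=5
Sum = 11
MAE = 11/3 = 11/3

11/3


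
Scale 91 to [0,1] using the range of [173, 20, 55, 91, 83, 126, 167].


min=20, max=173
(91-20)/(173-20) = 71/153 = 0.4641

0.4641


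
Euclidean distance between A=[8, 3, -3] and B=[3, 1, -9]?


d = √((8-3)² + (3-1)² + (-3+ 9)²)
  = √(25 + 4 + 36)
  = √65 = 8.0623

8.0623


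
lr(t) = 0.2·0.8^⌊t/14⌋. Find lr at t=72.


n_drops = ⌊72/14⌋ = 5
lr = 0.2·0.8^5 = 0.2·0.32768 = 0.065536

0.065536


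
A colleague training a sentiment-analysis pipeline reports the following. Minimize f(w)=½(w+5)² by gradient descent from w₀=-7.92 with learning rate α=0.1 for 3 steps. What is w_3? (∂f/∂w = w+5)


step 1: grad = -7.92+5 = -2.92; w = -7.92 - 0.1·(-2.92) = -7.628
step 2: grad = -7.628+5 = -2.628; w = -7.628 - 0.1·(-2.628) = -7.3652
step 3: grad = -7.3652+5 = -2.3652; w = -7.3652 - 0.1·(-2.3652) = -7.12868

-7.12868


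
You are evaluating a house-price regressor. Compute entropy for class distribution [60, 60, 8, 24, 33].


Probabilities: [60/185, 60/185, 8/185, 24/185, 33/185] ≈ [0.3243, 0.3243, 0.0432, 0.1297, 0.1784]
H = -((60/185)·log₂(60/185) + (60/185)·log₂(60/185) + (8/185)·log₂(8/185) + (24/185)·log₂(24/185) + (33/185)·log₂(33/185))
  = 2.0755 bits

2.0755 bits


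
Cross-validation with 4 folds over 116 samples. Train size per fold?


Fold size = 116/4 = 29
Training per fold = 116 - 29 = 87

87


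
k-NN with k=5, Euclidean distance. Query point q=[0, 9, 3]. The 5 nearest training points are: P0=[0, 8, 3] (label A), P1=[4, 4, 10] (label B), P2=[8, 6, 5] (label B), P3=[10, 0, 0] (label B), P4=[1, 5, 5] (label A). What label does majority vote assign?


d(q,P0) = 1.0  (label A)
d(q,P1) = 9.4868  (label B)
d(q,P2) = 8.775  (label B)
d(q,P3) = 13.784  (label B)
d(q,P4) = 4.5826  (label A)
Votes: A=2, B=3
Majority → B

B


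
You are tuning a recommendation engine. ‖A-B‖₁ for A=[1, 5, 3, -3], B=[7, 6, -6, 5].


d = |1-7| + |5-6| + |3+ 6| + |-3-5|
  = 6 + 1 + 9 + 8
  = 24

24


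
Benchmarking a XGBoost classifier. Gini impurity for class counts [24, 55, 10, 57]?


Probabilities: [24/146, 55/146, 10/146, 57/146] ≈ [0.1644, 0.3767, 0.0685, 0.3904]
Σpᵢ² = (576 + 3025 + 100 + 3249)/146² = 6950/21316
Gini = 1 - Σpᵢ² = 1 - 6950/21316 = 0.674

0.674


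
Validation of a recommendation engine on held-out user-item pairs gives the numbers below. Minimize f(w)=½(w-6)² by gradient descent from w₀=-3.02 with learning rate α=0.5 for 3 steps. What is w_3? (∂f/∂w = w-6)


step 1: grad = -3.02-6 = -9.02; w = -3.02 - 0.5·(-9.02) = 1.49
step 2: grad = 1.49-6 = -4.51; w = 1.49 - 0.5·(-4.51) = 3.745
step 3: grad = 3.745-6 = -2.255; w = 3.745 - 0.5·(-2.255) = 4.8725

4.8725


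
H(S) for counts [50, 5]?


Probabilities: [50/55, 5/55] ≈ [0.9091, 0.0909]
H = -((50/55)·log₂(50/55) + (5/55)·log₂(5/55))
  = 0.4395 bits

0.4395 bits


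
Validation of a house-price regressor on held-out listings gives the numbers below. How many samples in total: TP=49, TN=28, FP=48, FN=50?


Total = TP + TN + FP + FN
= 49 + 28 + 48 + 50
= 175
(Predicted positive: 97, predicted negative: 78)

175


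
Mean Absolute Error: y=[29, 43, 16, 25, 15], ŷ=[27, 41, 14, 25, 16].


Absolute errors: |29-27|=2, |43-41|=2, |16-14|=2, |25-25|=0, |15-16|=1
Sum = 7
MAE = 7/5 = 7/5

7/5


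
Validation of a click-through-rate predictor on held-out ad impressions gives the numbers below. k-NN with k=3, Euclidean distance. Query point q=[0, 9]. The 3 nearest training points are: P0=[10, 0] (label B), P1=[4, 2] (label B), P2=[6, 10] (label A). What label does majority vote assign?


d(q,P0) = 13.4536  (label B)
d(q,P1) = 8.0623  (label B)
d(q,P2) = 6.0828  (label A)
Votes: A=1, B=2
Majority → B

B


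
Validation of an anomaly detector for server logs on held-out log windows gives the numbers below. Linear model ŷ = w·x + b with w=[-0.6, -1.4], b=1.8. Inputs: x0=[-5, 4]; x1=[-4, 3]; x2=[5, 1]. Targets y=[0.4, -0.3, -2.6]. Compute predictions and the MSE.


ŷ0 = (-0.6)·(-5) + (-1.4)·(4) + 1.8 = -0.8
ŷ1 = (-0.6)·(-4) + (-1.4)·(3) + 1.8 = 0.0
ŷ2 = (-0.6)·(5) + (-1.4)·(1) + 1.8 = -2.6
errors² = [1.44, 0.09, 0.0]
MSE = 1.5300/3 = 0.51

0.51


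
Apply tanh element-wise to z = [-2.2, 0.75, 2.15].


tanh(-2.2) = -0.9757
tanh(0.75) = 0.6351
tanh(2.15) = 0.9732
result = [-0.9757, 0.6351, 0.9732]

[-0.9757, 0.6351, 0.9732]


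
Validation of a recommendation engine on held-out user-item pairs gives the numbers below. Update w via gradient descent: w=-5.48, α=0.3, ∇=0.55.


w_new = w - α·∇
= -5.48 - 0.3·0.55
= -5.48 - 0.165
= -5.645

-5.645


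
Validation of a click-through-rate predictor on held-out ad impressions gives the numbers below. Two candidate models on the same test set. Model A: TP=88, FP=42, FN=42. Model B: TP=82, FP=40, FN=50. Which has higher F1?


Model A: P=88/130=0.6769, R=88/130=0.6769, F1=2PR/(P+R)=2TP/(2TP+FP+FN)=176/260=0.6769
Model B: P=82/122=0.6721, R=82/132=0.6212, F1=2PR/(P+R)=2TP/(2TP+FP+FN)=164/254=0.6457
0.6769 > 0.6457 → Model A

Model A


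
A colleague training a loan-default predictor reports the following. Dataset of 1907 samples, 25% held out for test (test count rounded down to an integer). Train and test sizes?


Test = ⌊1907·25/100⌋ = 476
Train = 1907 - 476 = 1431

Train: 1431, Test: 476


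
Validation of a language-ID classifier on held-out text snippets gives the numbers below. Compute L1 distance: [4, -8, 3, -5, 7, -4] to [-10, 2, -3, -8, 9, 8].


d = |4+ 10| + |-8-2| + |3+ 3| + |-5+ 8| + |7-9| + |-4-8|
  = 14 + 10 + 6 + 3 + 2 + 12
  = 47

47


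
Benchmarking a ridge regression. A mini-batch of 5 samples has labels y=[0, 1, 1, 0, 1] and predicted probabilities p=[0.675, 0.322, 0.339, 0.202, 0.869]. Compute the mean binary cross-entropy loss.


L[0] = -ln(1-0.675) = -ln(0.325) = 1.1239
L[1] = -ln(0.322) = 1.1332
L[2] = -ln(0.339) = 1.0818
L[3] = -ln(1-0.202) = -ln(0.798) = 0.2256
L[4] = -ln(0.869) = 0.1404
mean = (1.1239 + 1.1332 + 1.0818 + 0.2256 + 0.1404)/5 = 0.741

0.741


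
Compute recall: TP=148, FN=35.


Recall = TP/(TP+FN)
= 148/(148+35)
= 148/183 = 80.87%

80.87%
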